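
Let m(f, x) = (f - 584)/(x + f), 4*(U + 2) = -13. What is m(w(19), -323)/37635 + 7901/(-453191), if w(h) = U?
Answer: -389357808068/22394322233205 ≈ -0.017386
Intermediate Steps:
U = -21/4 (U = -2 + (¼)*(-13) = -2 - 13/4 = -21/4 ≈ -5.2500)
w(h) = -21/4
m(f, x) = (-584 + f)/(f + x)
m(w(19), -323)/37635 + 7901/(-453191) = ((-584 - 21/4)/(-21/4 - 323))/37635 + 7901/(-453191) = (-2357/4/(-1313/4))*(1/37635) + 7901*(-1/453191) = -4/1313*(-2357/4)*(1/37635) - 7901/453191 = (2357/1313)*(1/37635) - 7901/453191 = 2357/49414755 - 7901/453191 = -389357808068/22394322233205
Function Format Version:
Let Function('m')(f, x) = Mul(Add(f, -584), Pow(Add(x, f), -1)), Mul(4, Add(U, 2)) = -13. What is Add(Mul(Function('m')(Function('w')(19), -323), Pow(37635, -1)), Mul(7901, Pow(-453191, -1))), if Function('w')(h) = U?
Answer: Rational(-389357808068, 22394322233205) ≈ -0.017386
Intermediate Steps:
U = Rational(-21, 4) (U = Add(-2, Mul(Rational(1, 4), -13)) = Add(-2, Rational(-13, 4)) = Rational(-21, 4) ≈ -5.2500)
Function('w')(h) = Rational(-21, 4)
Function('m')(f, x) = Mul(Pow(Add(f, x), -1), Add(-584, f)) (Function('m')(f, x) = Mul(Add(-584, f), Pow(Add(f, x), -1)) = Mul(Pow(Add(f, x), -1), Add(-584, f)))
Add(Mul(Function('m')(Function('w')(19), -323), Pow(37635, -1)), Mul(7901, Pow(-453191, -1))) = Add(Mul(Mul(Pow(Add(Rational(-21, 4), -323), -1), Add(-584, Rational(-21, 4))), Pow(37635, -1)), Mul(7901, Pow(-453191, -1))) = Add(Mul(Mul(Pow(Rational(-1313, 4), -1), Rational(-2357, 4)), Rational(1, 37635)), Mul(7901, Rational(-1, 453191))) = Add(Mul(Mul(Rational(-4, 1313), Rational(-2357, 4)), Rational(1, 37635)), Rational(-7901, 453191)) = Add(Mul(Rational(2357, 1313), Rational(1, 37635)), Rational(-7901, 453191)) = Add(Rational(2357, 49414755), Rational(-7901, 453191)) = Rational(-389357808068, 22394322233205)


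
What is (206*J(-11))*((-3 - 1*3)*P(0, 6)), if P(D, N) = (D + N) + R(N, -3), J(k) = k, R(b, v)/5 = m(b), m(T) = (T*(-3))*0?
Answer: 81576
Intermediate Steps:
m(T) = 0 (m(T) = -3*T*0 = 0)
R(b, v) = 0 (R(b, v) = 5*0 = 0)
P(D, N) = D + N (P(D, N) = (D + N) + 0 = D + N)
(206*J(-11))*((-3 - 1*3)*P(0, 6)) = (206*(-11))*((-3 - 1*3)*(0 + 6)) = -2266*(-3 - 3)*6 = -(-13596)*6 = -2266*(-36) = 81576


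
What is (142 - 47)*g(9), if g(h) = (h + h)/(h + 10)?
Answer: 90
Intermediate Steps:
g(h) = 2*h/(10 + h) (g(h) = (2*h)/(10 + h) = 2*h/(10 + h))
(142 - 47)*g(9) = (142 - 47)*(2*9/(10 + 9)) = 95*(2*9/19) = 95*(2*9*(1/19)) = 95*(18/19) = 90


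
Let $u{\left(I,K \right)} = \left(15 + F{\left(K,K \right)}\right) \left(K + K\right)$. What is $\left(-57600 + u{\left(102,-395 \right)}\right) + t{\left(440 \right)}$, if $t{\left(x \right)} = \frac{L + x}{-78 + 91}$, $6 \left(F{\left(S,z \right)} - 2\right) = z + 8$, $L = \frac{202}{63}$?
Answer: $- \frac{16413503}{819} \approx -20041.0$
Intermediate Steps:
$L = \frac{202}{63}$ ($L = 202 \cdot \frac{1}{63} = \frac{202}{63} \approx 3.2063$)
$F{\left(S,z \right)} = \frac{10}{3} + \frac{z}{6}$ ($F{\left(S,z \right)} = 2 + \frac{z + 8}{6} = 2 + \frac{8 + z}{6} = 2 + \left(\frac{4}{3} + \frac{z}{6}\right) = \frac{10}{3} + \frac{z}{6}$)
$u{\left(I,K \right)} = 2 K \left(\frac{55}{3} + \frac{K}{6}\right)$ ($u{\left(I,K \right)} = \left(15 + \left(\frac{10}{3} + \frac{K}{6}\right)\right) \left(K + K\right) = \left(\frac{55}{3} + \frac{K}{6}\right) 2 K = 2 K \left(\frac{55}{3} + \frac{K}{6}\right)$)
$t{\left(x \right)} = \frac{202}{819} + \frac{x}{13}$ ($t{\left(x \right)} = \frac{\frac{202}{63} + x}{-78 + 91} = \frac{\frac{202}{63} + x}{13} = \left(\frac{202}{63} + x\right) \frac{1}{13} = \frac{202}{819} + \frac{x}{13}$)
$\left(-57600 + u{\left(102,-395 \right)}\right) + t{\left(440 \right)} = \left(-57600 + \frac{1}{3} \left(-395\right) \left(110 - 395\right)\right) + \left(\frac{202}{819} + \frac{1}{13} \cdot 440\right) = \left(-57600 + \frac{1}{3} \left(-395\right) \left(-285\right)\right) + \left(\frac{202}{819} + \frac{440}{13}\right) = \left(-57600 + 37525\right) + \frac{27922}{819} = -20075 + \frac{27922}{819} = - \frac{16413503}{819}$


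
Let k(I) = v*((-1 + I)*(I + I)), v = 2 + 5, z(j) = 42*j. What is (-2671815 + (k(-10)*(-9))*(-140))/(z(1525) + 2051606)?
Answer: -731415/2115656 ≈ -0.34572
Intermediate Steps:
v = 7
k(I) = 14*I*(-1 + I) (k(I) = 7*((-1 + I)*(I + I)) = 7*((-1 + I)*(2*I)) = 7*(2*I*(-1 + I)) = 14*I*(-1 + I))
(-2671815 + (k(-10)*(-9))*(-140))/(z(1525) + 2051606) = (-2671815 + ((14*(-10)*(-1 - 10))*(-9))*(-140))/(42*1525 + 2051606) = (-2671815 + ((14*(-10)*(-11))*(-9))*(-140))/(64050 + 2051606) = (-2671815 + (1540*(-9))*(-140))/2115656 = (-2671815 - 13860*(-140))*(1/2115656) = (-2671815 + 1940400)*(1/2115656) = -731415*1/2115656 = -731415/2115656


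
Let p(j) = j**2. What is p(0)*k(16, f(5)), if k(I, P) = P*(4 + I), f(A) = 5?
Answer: 0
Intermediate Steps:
p(0)*k(16, f(5)) = 0**2*(5*(4 + 16)) = 0*(5*20) = 0*100 = 0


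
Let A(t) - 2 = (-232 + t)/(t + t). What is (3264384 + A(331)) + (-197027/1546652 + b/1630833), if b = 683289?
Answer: 908469607472368713415/278297200363132 ≈ 3.2644e+6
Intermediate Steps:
A(t) = 2 + (-232 + t)/(2*t) (A(t) = 2 + (-232 + t)/(t + t) = 2 + (-232 + t)/((2*t)) = 2 + (-232 + t)*(1/(2*t)) = 2 + (-232 + t)/(2*t))
(3264384 + A(331)) + (-197027/1546652 + b/1630833) = (3264384 + (5/2 - 116/331)) + (-197027/1546652 + 683289/1630833) = (3264384 + (5/2 - 116*1/331)) + (-197027*1/1546652 + 683289*(1/1630833)) = (3264384 + (5/2 - 116/331)) + (-197027/1546652 + 227763/543611) = (3264384 + 1423/662) + 245164054979/840777040372 = 2161023631/662 + 245164054979/840777040372 = 908469607472368713415/278297200363132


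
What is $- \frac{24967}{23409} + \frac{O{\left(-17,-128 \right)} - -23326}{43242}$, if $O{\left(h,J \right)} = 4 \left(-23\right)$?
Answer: $- \frac{89289718}{168708663} \approx -0.52925$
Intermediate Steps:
$O{\left(h,J \right)} = -92$
$- \frac{24967}{23409} + \frac{O{\left(-17,-128 \right)} - -23326}{43242} = - \frac{24967}{23409} + \frac{-92 - -23326}{43242} = \left(-24967\right) \frac{1}{23409} + \left(-92 + 23326\right) \frac{1}{43242} = - \frac{24967}{23409} + 23234 \cdot \frac{1}{43242} = - \frac{24967}{23409} + \frac{11617}{21621} = - \frac{89289718}{168708663}$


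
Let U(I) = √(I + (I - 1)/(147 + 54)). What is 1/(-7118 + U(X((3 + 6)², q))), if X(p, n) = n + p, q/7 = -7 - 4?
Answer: -476906/3394616639 - √18023/3394616639 ≈ -0.00014053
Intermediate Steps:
q = -77 (q = 7*(-7 - 4) = 7*(-11) = -77)
U(I) = √(-1/201 + 202*I/201) (U(I) = √(I + (-1 + I)/201) = √(I + (-1 + I)*(1/201)) = √(I + (-1/201 + I/201)) = √(-1/201 + 202*I/201))
1/(-7118 + U(X((3 + 6)², q))) = 1/(-7118 + √(-201 + 40602*(-77 + (3 + 6)²))/201) = 1/(-7118 + √(-201 + 40602*(-77 + 9²))/201) = 1/(-7118 + √(-201 + 40602*(-77 + 81))/201) = 1/(-7118 + √(-201 + 40602*4)/201) = 1/(-7118 + √(-201 + 162408)/201) = 1/(-7118 + √162207/201) = 1/(-7118 + (3*√18023)/201) = 1/(-7118 + √18023/67)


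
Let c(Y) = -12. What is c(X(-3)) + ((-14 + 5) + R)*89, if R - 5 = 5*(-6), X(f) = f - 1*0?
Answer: -3038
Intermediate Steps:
X(f) = f (X(f) = f + 0 = f)
R = -25 (R = 5 + 5*(-6) = 5 - 30 = -25)
c(X(-3)) + ((-14 + 5) + R)*89 = -12 + ((-14 + 5) - 25)*89 = -12 + (-9 - 25)*89 = -12 - 34*89 = -12 - 3026 = -3038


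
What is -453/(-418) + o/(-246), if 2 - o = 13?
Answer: 29009/25707 ≈ 1.1284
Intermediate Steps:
o = -11 (o = 2 - 1*13 = 2 - 13 = -11)
-453/(-418) + o/(-246) = -453/(-418) - 11/(-246) = -453*(-1/418) - 11*(-1/246) = 453/418 + 11/246 = 29009/25707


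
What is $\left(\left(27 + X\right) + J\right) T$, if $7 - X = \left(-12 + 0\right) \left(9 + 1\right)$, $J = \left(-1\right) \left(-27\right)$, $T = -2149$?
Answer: $-388969$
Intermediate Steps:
$J = 27$
$X = 127$ ($X = 7 - \left(-12 + 0\right) \left(9 + 1\right) = 7 - \left(-12\right) 10 = 7 - -120 = 7 + 120 = 127$)
$\left(\left(27 + X\right) + J\right) T = \left(\left(27 + 127\right) + 27\right) \left(-2149\right) = \left(154 + 27\right) \left(-2149\right) = 181 \left(-2149\right) = -388969$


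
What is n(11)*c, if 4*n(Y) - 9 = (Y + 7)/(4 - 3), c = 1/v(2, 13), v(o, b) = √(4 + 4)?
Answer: 27*√2/16 ≈ 2.3865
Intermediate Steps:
v(o, b) = 2*√2 (v(o, b) = √8 = 2*√2)
c = √2/4 (c = 1/(2*√2) = √2/4 ≈ 0.35355)
n(Y) = 4 + Y/4 (n(Y) = 9/4 + ((Y + 7)/(4 - 3))/4 = 9/4 + ((7 + Y)/1)/4 = 9/4 + ((7 + Y)*1)/4 = 9/4 + (7 + Y)/4 = 9/4 + (7/4 + Y/4) = 4 + Y/4)
n(11)*c = (4 + (¼)*11)*(√2/4) = (4 + 11/4)*(√2/4) = 27*(√2/4)/4 = 27*√2/16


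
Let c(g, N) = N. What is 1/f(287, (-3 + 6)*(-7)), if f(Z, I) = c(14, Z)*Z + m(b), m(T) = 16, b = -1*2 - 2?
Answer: 1/82385 ≈ 1.2138e-5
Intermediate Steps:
b = -4 (b = -2 - 2 = -4)
f(Z, I) = 16 + Z² (f(Z, I) = Z*Z + 16 = Z² + 16 = 16 + Z²)
1/f(287, (-3 + 6)*(-7)) = 1/(16 + 287²) = 1/(16 + 82369) = 1/82385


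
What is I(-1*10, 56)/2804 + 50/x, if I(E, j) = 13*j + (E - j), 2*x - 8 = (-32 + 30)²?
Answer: 36043/4206 ≈ 8.5694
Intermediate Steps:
x = 6 (x = 4 + (-32 + 30)²/2 = 4 + (½)*(-2)² = 4 + (½)*4 = 4 + 2 = 6)
I(E, j) = E + 12*j
I(-1*10, 56)/2804 + 50/x = (-1*10 + 12*56)/2804 + 50/6 = (-10 + 672)*(1/2804) + 50*(⅙) = 662*(1/2804) + 25/3 = 331/1402 + 25/3 = 36043/4206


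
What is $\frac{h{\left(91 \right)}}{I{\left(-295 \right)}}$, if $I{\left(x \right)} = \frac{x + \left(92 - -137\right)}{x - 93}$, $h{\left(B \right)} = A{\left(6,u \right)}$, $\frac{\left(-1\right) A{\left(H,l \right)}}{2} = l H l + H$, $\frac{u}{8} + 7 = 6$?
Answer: $- \frac{50440}{11} \approx -4585.5$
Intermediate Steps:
$u = -8$ ($u = -56 + 8 \cdot 6 = -56 + 48 = -8$)
$A{\left(H,l \right)} = - 2 H - 2 H l^{2}$ ($A{\left(H,l \right)} = - 2 \left(l H l + H\right) = - 2 \left(H l l + H\right) = - 2 \left(H l^{2} + H\right) = - 2 \left(H + H l^{2}\right) = - 2 H - 2 H l^{2}$)
$h{\left(B \right)} = -780$ ($h{\left(B \right)} = \left(-2\right) 6 \left(1 + \left(-8\right)^{2}\right) = \left(-2\right) 6 \left(1 + 64\right) = \left(-2\right) 6 \cdot 65 = -780$)
$I{\left(x \right)} = \frac{229 + x}{-93 + x}$ ($I{\left(x \right)} = \frac{x + \left(92 + 137\right)}{-93 + x} = \frac{x + 229}{-93 + x} = \frac{229 + x}{-93 + x}$)
$\frac{h{\left(91 \right)}}{I{\left(-295 \right)}} = - \frac{780}{\frac{1}{-93 - 295} \left(229 - 295\right)} = - \frac{780}{\frac{1}{-388} \left(-66\right)} = - \frac{780}{\left(- \frac{1}{388}\right) \left(-66\right)} = - \frac{780}{\frac{33}{194}} = \left(-780\right) \frac{194}{33} = - \frac{50440}{11}$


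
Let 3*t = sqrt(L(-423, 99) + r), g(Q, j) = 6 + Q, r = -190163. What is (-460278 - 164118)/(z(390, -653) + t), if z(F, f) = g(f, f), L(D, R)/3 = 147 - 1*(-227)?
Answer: 1817928954/1978261 + 936594*I*sqrt(189041)/1978261 ≈ 918.95 + 205.85*I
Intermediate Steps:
L(D, R) = 1122 (L(D, R) = 3*(147 - 1*(-227)) = 3*(147 + 227) = 3*374 = 1122)
t = I*sqrt(189041)/3 (t = sqrt(1122 - 190163)/3 = sqrt(-189041)/3 = (I*sqrt(189041))/3 = I*sqrt(189041)/3 ≈ 144.93*I)
z(F, f) = 6 + f
(-460278 - 164118)/(z(390, -653) + t) = (-460278 - 164118)/((6 - 653) + I*sqrt(189041)/3) = -624396/(-647 + I*sqrt(189041)/3)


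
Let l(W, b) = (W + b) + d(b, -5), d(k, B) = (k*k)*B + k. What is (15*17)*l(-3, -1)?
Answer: -2550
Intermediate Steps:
d(k, B) = k + B*k² (d(k, B) = k²*B + k = B*k² + k = k + B*k²)
l(W, b) = W + b + b*(1 - 5*b) (l(W, b) = (W + b) + b*(1 - 5*b) = W + b + b*(1 - 5*b))
(15*17)*l(-3, -1) = (15*17)*(-3 - 1 - 1*(-1)*(-1 + 5*(-1))) = 255*(-3 - 1 - 1*(-1)*(-1 - 5)) = 255*(-3 - 1 - 1*(-1)*(-6)) = 255*(-3 - 1 - 6) = 255*(-10) = -2550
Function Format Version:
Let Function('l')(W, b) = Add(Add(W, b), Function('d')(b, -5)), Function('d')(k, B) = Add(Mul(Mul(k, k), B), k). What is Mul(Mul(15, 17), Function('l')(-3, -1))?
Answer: -2550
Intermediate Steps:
Function('d')(k, B) = Add(k, Mul(B, Pow(k, 2))) (Function('d')(k, B) = Add(Mul(Pow(k, 2), B), k) = Add(Mul(B, Pow(k, 2)), k) = Add(k, Mul(B, Pow(k, 2))))
Function('l')(W, b) = Add(W, b, Mul(b, Add(1, Mul(-5, b)))) (Function('l')(W, b) = Add(Add(W, b), Mul(b, Add(1, Mul(-5, b)))) = Add(W, b, Mul(b, Add(1, Mul(-5, b)))))
Mul(Mul(15, 17), Function('l')(-3, -1)) = Mul(Mul(15, 17), Add(-3, -1, Mul(-1, -1, Add(-1, Mul(5, -1))))) = Mul(255, Add(-3, -1, Mul(-1, -1, Add(-1, -5)))) = Mul(255, Add(-3, -1, Mul(-1, -1, -6))) = Mul(255, Add(-3, -1, -6)) = Mul(255, -10) = -2550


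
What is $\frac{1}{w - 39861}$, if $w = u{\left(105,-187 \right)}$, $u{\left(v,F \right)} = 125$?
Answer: $- \frac{1}{39736} \approx -2.5166 \cdot 10^{-5}$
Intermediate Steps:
$w = 125$
$\frac{1}{w - 39861} = \frac{1}{125 - 39861} = \frac{1}{-39736} = - \frac{1}{39736}$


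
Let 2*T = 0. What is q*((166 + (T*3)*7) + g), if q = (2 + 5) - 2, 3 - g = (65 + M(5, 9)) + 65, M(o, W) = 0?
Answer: 195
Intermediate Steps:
T = 0 (T = (1/2)*0 = 0)
g = -127 (g = 3 - ((65 + 0) + 65) = 3 - (65 + 65) = 3 - 1*130 = 3 - 130 = -127)
q = 5 (q = 7 - 2 = 5)
q*((166 + (T*3)*7) + g) = 5*((166 + (0*3)*7) - 127) = 5*((166 + 0*7) - 127) = 5*((166 + 0) - 127) = 5*(166 - 127) = 5*39 = 195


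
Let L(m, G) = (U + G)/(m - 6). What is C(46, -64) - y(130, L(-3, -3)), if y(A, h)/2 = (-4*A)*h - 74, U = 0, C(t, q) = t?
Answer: 1622/3 ≈ 540.67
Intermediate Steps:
L(m, G) = G/(-6 + m) (L(m, G) = (0 + G)/(m - 6) = G/(-6 + m))
y(A, h) = -148 - 8*A*h (y(A, h) = 2*((-4*A)*h - 74) = 2*(-4*A*h - 74) = 2*(-74 - 4*A*h) = -148 - 8*A*h)
C(46, -64) - y(130, L(-3, -3)) = 46 - (-148 - 8*130*(-3/(-6 - 3))) = 46 - (-148 - 8*130*(-3/(-9))) = 46 - (-148 - 8*130*(-3*(-⅑))) = 46 - (-148 - 8*130*⅓) = 46 - (-148 - 1040/3) = 46 - 1*(-1484/3) = 46 + 1484/3 = 1622/3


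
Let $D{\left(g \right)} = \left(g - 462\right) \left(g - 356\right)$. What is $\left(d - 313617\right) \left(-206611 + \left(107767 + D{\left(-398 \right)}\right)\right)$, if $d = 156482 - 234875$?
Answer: $-215447127960$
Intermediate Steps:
$D{\left(g \right)} = \left(-462 + g\right) \left(-356 + g\right)$
$d = -78393$ ($d = 156482 - 234875 = -78393$)
$\left(d - 313617\right) \left(-206611 + \left(107767 + D{\left(-398 \right)}\right)\right) = \left(-78393 - 313617\right) \left(-206611 + \left(107767 + \left(164472 + \left(-398\right)^{2} - -325564\right)\right)\right) = - 392010 \left(-206611 + \left(107767 + \left(164472 + 158404 + 325564\right)\right)\right) = - 392010 \left(-206611 + \left(107767 + 648440\right)\right) = - 392010 \left(-206611 + 756207\right) = \left(-392010\right) 549596 = -215447127960$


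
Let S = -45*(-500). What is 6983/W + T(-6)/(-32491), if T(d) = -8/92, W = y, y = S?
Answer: 5218392019/16814092500 ≈ 0.31036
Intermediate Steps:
S = 22500
y = 22500
W = 22500
T(d) = -2/23 (T(d) = -8*1/92 = -2/23)
6983/W + T(-6)/(-32491) = 6983/22500 - 2/23/(-32491) = 6983*(1/22500) - 2/23*(-1/32491) = 6983/22500 + 2/747293 = 5218392019/16814092500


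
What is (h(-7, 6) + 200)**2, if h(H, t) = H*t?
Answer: 24964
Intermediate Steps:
(h(-7, 6) + 200)**2 = (-7*6 + 200)**2 = (-42 + 200)**2 = 158**2 = 24964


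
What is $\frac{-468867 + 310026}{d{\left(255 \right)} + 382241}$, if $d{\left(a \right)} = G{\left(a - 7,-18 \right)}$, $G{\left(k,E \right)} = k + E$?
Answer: $- \frac{158841}{382471} \approx -0.4153$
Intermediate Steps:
$G{\left(k,E \right)} = E + k$
$d{\left(a \right)} = -25 + a$ ($d{\left(a \right)} = -18 + \left(a - 7\right) = -18 + \left(-7 + a\right) = -25 + a$)
$\frac{-468867 + 310026}{d{\left(255 \right)} + 382241} = \frac{-468867 + 310026}{\left(-25 + 255\right) + 382241} = - \frac{158841}{230 + 382241} = - \frac{158841}{382471}$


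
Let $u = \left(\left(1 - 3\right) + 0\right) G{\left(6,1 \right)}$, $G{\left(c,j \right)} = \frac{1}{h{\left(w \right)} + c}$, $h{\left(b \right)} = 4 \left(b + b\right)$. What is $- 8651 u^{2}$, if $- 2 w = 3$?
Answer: $- \frac{8651}{9} \approx -961.22$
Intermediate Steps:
$w = - \frac{3}{2}$ ($w = \left(- \frac{1}{2}\right) 3 = - \frac{3}{2} \approx -1.5$)
$h{\left(b \right)} = 8 b$ ($h{\left(b \right)} = 4 \cdot 2 b = 8 b$)
$G{\left(c,j \right)} = \frac{1}{-12 + c}$ ($G{\left(c,j \right)} = \frac{1}{8 \left(- \frac{3}{2}\right) + c} = \frac{1}{-12 + c}$)
$u = \frac{1}{3}$ ($u = \frac{\left(1 - 3\right) + 0}{-12 + 6} = \frac{-2 + 0}{-6} = \left(-2\right) \left(- \frac{1}{6}\right) = \frac{1}{3} \approx 0.33333$)
$- 8651 u^{2} = - \frac{8651}{9}$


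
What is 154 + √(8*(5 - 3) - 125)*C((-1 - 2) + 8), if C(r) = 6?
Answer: 154 + 6*I*√109 ≈ 154.0 + 62.642*I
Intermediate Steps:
154 + √(8*(5 - 3) - 125)*C((-1 - 2) + 8) = 154 + √(8*(5 - 3) - 125)*6 = 154 + √(8*2 - 125)*6 = 154 + √(16 - 125)*6 = 154 + √(-109)*6 = 154 + (I*√109)*6 = 154 + 6*I*√109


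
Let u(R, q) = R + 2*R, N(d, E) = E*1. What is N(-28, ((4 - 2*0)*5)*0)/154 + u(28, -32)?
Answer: 84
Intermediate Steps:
N(d, E) = E
u(R, q) = 3*R
N(-28, ((4 - 2*0)*5)*0)/154 + u(28, -32) = (((4 - 2*0)*5)*0)/154 + 3*28 = (((4 + 0)*5)*0)/154 + 84 = ((4*5)*0)/154 + 84 = (20*0)/154 + 84 = (1/154)*0 + 84 = 0 + 84 = 84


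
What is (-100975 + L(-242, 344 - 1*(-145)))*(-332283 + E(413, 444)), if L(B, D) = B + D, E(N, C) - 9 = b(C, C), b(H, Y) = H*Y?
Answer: 13612180464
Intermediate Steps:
E(N, C) = 9 + C² (E(N, C) = 9 + C*C = 9 + C²)
(-100975 + L(-242, 344 - 1*(-145)))*(-332283 + E(413, 444)) = (-100975 + (-242 + (344 - 1*(-145))))*(-332283 + (9 + 444²)) = (-100975 + (-242 + (344 + 145)))*(-332283 + (9 + 197136)) = (-100975 + (-242 + 489))*(-332283 + 197145) = (-100975 + 247)*(-135138) = -100728*(-135138) = 13612180464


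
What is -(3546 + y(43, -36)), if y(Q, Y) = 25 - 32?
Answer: -3539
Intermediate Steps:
y(Q, Y) = -7
-(3546 + y(43, -36)) = -(3546 - 7) = -1*3539 = -3539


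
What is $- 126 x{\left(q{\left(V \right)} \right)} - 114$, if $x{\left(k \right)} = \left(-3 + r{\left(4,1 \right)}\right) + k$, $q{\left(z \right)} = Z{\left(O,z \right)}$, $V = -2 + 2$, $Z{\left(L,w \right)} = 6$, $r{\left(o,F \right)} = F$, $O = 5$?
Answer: $-618$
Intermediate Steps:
$V = 0$
$q{\left(z \right)} = 6$
$x{\left(k \right)} = -2 + k$ ($x{\left(k \right)} = \left(-3 + 1\right) + k = -2 + k$)
$- 126 x{\left(q{\left(V \right)} \right)} - 114 = - 126 \left(-2 + 6\right) - 114 = \left(-126\right) 4 - 114 = -504 - 114 = -618$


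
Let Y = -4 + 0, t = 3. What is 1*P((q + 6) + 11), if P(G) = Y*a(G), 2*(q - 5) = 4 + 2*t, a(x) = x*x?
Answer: -2916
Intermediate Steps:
Y = -4
a(x) = x²
q = 10 (q = 5 + (4 + 2*3)/2 = 5 + (4 + 6)/2 = 5 + (½)*10 = 5 + 5 = 10)
P(G) = -4*G²
1*P((q + 6) + 11) = 1*(-4*((10 + 6) + 11)²) = 1*(-4*(16 + 11)²) = 1*(-4*27²) = 1*(-4*729) = 1*(-2916) = -2916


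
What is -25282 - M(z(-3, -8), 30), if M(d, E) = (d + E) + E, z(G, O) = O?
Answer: -25334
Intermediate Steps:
M(d, E) = d + 2*E (M(d, E) = (E + d) + E = d + 2*E)
-25282 - M(z(-3, -8), 30) = -25282 - (-8 + 2*30) = -25282 - (-8 + 60) = -25282 - 1*52 = -25282 - 52 = -25334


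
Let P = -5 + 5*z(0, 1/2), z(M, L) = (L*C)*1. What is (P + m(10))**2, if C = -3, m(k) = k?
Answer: 25/4 ≈ 6.2500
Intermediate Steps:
z(M, L) = -3*L (z(M, L) = (L*(-3))*1 = -3*L*1 = -3*L)
P = -25/2 (P = -5 + 5*(-3/2) = -5 - 15/2 = -25/2 ≈ -12.500)
(P + m(10))**2 = (-25/2 + 10)**2 = (-5/2)**2 = 25/4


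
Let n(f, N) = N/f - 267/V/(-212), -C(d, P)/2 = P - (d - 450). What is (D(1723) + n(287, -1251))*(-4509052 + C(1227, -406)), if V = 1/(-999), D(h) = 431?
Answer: 114005227886917/30422 ≈ 3.7475e+9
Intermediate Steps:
V = -1/999 ≈ -0.0010010
C(d, P) = -900 - 2*P + 2*d (C(d, P) = -2*(P - (d - 450)) = -2*(P - (-450 + d)) = -2*(P + (450 - d)) = -2*(450 + P - d) = -900 - 2*P + 2*d)
n(f, N) = -266733/212 + N/f (n(f, N) = N/f - 267/(-1/999)/(-212) = N/f - 267*(-999)*(-1/212) = N/f + 266733*(-1/212) = N/f - 266733/212 = -266733/212 + N/f)
(D(1723) + n(287, -1251))*(-4509052 + C(1227, -406)) = (431 + (-266733/212 - 1251/287))*(-4509052 + (-900 - 2*(-406) + 2*1227)) = (431 + (-266733/212 - 1251*1/287))*(-4509052 + (-900 + 812 + 2454)) = (431 + (-266733/212 - 1251/287))*(-4509052 + 2366) = (431 - 76817583/60844)*(-4506686) = -50593819/60844*(-4506686) = 114005227886917/30422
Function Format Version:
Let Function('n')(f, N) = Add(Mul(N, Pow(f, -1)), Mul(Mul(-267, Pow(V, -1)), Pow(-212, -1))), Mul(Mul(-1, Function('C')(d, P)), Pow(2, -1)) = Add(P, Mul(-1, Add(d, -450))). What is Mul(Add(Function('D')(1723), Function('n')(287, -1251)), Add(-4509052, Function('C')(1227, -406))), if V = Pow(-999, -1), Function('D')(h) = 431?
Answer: Rational(114005227886917, 30422) ≈ 3.7475e+9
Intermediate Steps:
V = Rational(-1, 999) ≈ -0.0010010
Function('C')(d, P) = Add(-900, Mul(-2, P), Mul(2, d)) (Function('C')(d, P) = Mul(-2, Add(P, Mul(-1, Add(d, -450)))) = Mul(-2, Add(P, Mul(-1, Add(-450, d)))) = Mul(-2, Add(P, Add(450, Mul(-1, d)))) = Mul(-2, Add(450, P, Mul(-1, d))) = Add(-900, Mul(-2, P), Mul(2, d)))
Function('n')(f, N) = Add(Rational(-266733, 212), Mul(N, Pow(f, -1))) (Function('n')(f, N) = Add(Mul(N, Pow(f, -1)), Mul(Mul(-267, Pow(Rational(-1, 999), -1)), Pow(-212, -1))) = Add(Mul(N, Pow(f, -1)), Mul(Mul(-267, -999), Rational(-1, 212))) = Add(Mul(N, Pow(f, -1)), Mul(266733, Rational(-1, 212))) = Add(Mul(N, Pow(f, -1)), Rational(-266733, 212)) = Add(Rational(-266733, 212), Mul(N, Pow(f, -1))))
Mul(Add(Function('D')(1723), Function('n')(287, -1251)), Add(-4509052, Function('C')(1227, -406))) = Mul(Add(431, Add(Rational(-266733, 212), Mul(-1251, Pow(287, -1)))), Add(-4509052, Add(-900, Mul(-2, -406), Mul(2, 1227)))) = Mul(Add(431, Add(Rational(-266733, 212), Mul(-1251, Rational(1, 287)))), Add(-4509052, Add(-900, 812, 2454))) = Mul(Add(431, Add(Rational(-266733, 212), Rational(-1251, 287))), Add(-4509052, 2366)) = Mul(Add(431, Rational(-76817583, 60844)), -4506686) = Mul(Rational(-50593819, 60844), -4506686) = Rational(114005227886917, 30422)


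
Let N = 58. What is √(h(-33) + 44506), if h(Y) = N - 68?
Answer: 12*√309 ≈ 210.94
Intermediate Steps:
h(Y) = -10 (h(Y) = 58 - 68 = -10)
√(h(-33) + 44506) = √(-10 + 44506) = √44496 = 12*√309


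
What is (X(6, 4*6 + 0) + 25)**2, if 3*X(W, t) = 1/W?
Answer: 203401/324 ≈ 627.78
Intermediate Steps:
X(W, t) = 1/(3*W)
(X(6, 4*6 + 0) + 25)**2 = ((1/3)/6 + 25)**2 = ((1/3)*(1/6) + 25)**2 = (1/18 + 25)**2 = (451/18)**2 = 203401/324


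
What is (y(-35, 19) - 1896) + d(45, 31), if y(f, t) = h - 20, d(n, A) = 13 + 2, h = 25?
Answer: -1876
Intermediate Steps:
d(n, A) = 15
y(f, t) = 5 (y(f, t) = 25 - 20 = 5)
(y(-35, 19) - 1896) + d(45, 31) = (5 - 1896) + 15 = -1891 + 15 = -1876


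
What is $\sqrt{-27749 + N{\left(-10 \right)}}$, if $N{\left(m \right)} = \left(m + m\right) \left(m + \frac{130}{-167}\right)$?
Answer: $\frac{i \sqrt{767879861}}{167} \approx 165.93 i$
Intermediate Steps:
$N{\left(m \right)} = 2 m \left(- \frac{130}{167} + m\right)$ ($N{\left(m \right)} = 2 m \left(m + 130 \left(- \frac{1}{167}\right)\right) = 2 m \left(m - \frac{130}{167}\right) = 2 m \left(- \frac{130}{167} + m\right)$)
$\sqrt{-27749 + N{\left(-10 \right)}} = \sqrt{-27749 + \frac{2}{167} \left(-10\right) \left(-130 + 167 \left(-10\right)\right)} = \sqrt{-27749 + \frac{2}{167} \left(-10\right) \left(-130 - 1670\right)} = \sqrt{-27749 + \frac{2}{167} \left(-10\right) \left(-1800\right)} = \sqrt{-27749 + \frac{36000}{167}} = \sqrt{- \frac{4598083}{167}} = \frac{i \sqrt{767879861}}{167}$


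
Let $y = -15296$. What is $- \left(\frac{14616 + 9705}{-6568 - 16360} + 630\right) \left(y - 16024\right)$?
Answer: $\frac{56455548885}{2866} \approx 1.9698 \cdot 10^{7}$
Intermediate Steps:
$- \left(\frac{14616 + 9705}{-6568 - 16360} + 630\right) \left(y - 16024\right) = - \left(\frac{14616 + 9705}{-6568 - 16360} + 630\right) \left(-15296 - 16024\right) = - \left(\frac{24321}{-22928} + 630\right) \left(-31320\right) = - \left(24321 \left(- \frac{1}{22928}\right) + 630\right) \left(-31320\right) = - \left(- \frac{24321}{22928} + 630\right) \left(-31320\right) = - \frac{14420319 \left(-31320\right)}{22928} = \left(-1\right) \left(- \frac{56455548885}{2866}\right) = \frac{56455548885}{2866}$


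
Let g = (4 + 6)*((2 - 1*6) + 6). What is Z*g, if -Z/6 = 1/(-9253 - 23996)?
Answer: 40/11083 ≈ 0.0036091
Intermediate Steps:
Z = 2/11083 (Z = -6/(-9253 - 23996) = -6/(-33249) = -6*(-1/33249) = 2/11083 ≈ 0.00018046)
g = 20 (g = 10*((2 - 6) + 6) = 10*(-4 + 6) = 10*2 = 20)
Z*g = (2/11083)*20 = 40/11083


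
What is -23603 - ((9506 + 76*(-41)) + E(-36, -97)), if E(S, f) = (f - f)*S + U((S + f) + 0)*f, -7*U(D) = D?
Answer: -28150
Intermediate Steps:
U(D) = -D/7
E(S, f) = f*(-S/7 - f/7) (E(S, f) = (f - f)*S + (-((S + f) + 0)/7)*f = 0*S + (-(S + f)/7)*f = 0 + (-S/7 - f/7)*f = 0 + f*(-S/7 - f/7) = f*(-S/7 - f/7))
-23603 - ((9506 + 76*(-41)) + E(-36, -97)) = -23603 - ((9506 + 76*(-41)) + (⅐)*(-97)*(-1*(-36) - 1*(-97))) = -23603 - ((9506 - 3116) + (⅐)*(-97)*(36 + 97)) = -23603 - (6390 + (⅐)*(-97)*133) = -23603 - (6390 - 1843) = -23603 - 1*4547 = -23603 - 4547 = -28150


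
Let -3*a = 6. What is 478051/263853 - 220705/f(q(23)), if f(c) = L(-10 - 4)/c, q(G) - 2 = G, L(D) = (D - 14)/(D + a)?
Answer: -5823364290143/1846971 ≈ -3.1529e+6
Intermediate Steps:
a = -2 (a = -⅓*6 = -2)
L(D) = (-14 + D)/(-2 + D) (L(D) = (D - 14)/(D - 2) = (-14 + D)/(-2 + D))
q(G) = 2 + G
f(c) = 7/(4*c) (f(c) = ((-14 + (-10 - 4))/(-2 + (-10 - 4)))/c = ((-14 - 14)/(-2 - 14))/c = (-28/(-16))/c = (-1/16*(-28))/c = 7/(4*c))
478051/263853 - 220705/f(q(23)) = 478051/263853 - 220705/(7/(4*(2 + 23))) = 478051*(1/263853) - 220705/((7/4)/25) = 478051/263853 - 220705/((7/4)*(1/25)) = 478051/263853 - 220705/7/100 = 478051/263853 - 220705*100/7 = 478051/263853 - 22070500/7 = -5823364290143/1846971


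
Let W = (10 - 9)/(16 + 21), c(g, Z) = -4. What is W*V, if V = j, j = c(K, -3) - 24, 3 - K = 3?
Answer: -28/37 ≈ -0.75676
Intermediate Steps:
K = 0 (K = 3 - 1*3 = 3 - 3 = 0)
W = 1/37 ≈ 0.027027
j = -28 (j = -4 - 24 = -28)
V = -28
W*V = (1/37)*(-28) = -28/37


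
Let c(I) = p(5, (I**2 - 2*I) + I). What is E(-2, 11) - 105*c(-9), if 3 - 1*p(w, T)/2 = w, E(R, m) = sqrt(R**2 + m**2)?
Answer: 420 + 5*sqrt(5) ≈ 431.18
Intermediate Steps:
p(w, T) = 6 - 2*w
c(I) = -4 (c(I) = 6 - 2*5 = 6 - 10 = -4)
E(-2, 11) - 105*c(-9) = sqrt((-2)**2 + 11**2) - 105*(-4) = sqrt(4 + 121) + 420 = sqrt(125) + 420 = 5*sqrt(5) + 420 = 420 + 5*sqrt(5)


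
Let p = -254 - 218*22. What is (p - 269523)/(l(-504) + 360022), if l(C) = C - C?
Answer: -21121/27694 ≈ -0.76266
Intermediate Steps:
l(C) = 0
p = -5050 (p = -254 - 4796 = -5050)
(p - 269523)/(l(-504) + 360022) = (-5050 - 269523)/(0 + 360022) = -274573/360022 = -274573*1/360022 = -21121/27694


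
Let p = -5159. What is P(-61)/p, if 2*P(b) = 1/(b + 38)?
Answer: 1/237314 ≈ 4.2138e-6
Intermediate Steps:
P(b) = 1/(2*(38 + b)) (P(b) = 1/(2*(b + 38)) = 1/(2*(38 + b)))
P(-61)/p = (1/(2*(38 - 61)))/(-5159) = ((½)/(-23))*(-1/5159) = ((½)*(-1/23))*(-1/5159) = -1/46*(-1/5159) = 1/237314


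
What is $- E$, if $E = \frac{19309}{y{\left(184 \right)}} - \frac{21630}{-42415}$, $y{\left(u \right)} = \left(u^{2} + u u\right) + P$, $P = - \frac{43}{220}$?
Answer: $- \frac{100478292962}{126367832351} \approx -0.79513$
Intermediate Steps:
$P = - \frac{43}{220}$ ($P = \left(-43\right) \frac{1}{220} = - \frac{43}{220} \approx -0.19545$)
$y{\left(u \right)} = - \frac{43}{220} + 2 u^{2}$ ($y{\left(u \right)} = \left(u^{2} + u u\right) - \frac{43}{220} = \left(u^{2} + u^{2}\right) - \frac{43}{220} = 2 u^{2} - \frac{43}{220} = - \frac{43}{220} + 2 u^{2}$)
$E = \frac{100478292962}{126367832351}$ ($E = \frac{19309}{- \frac{43}{220} + 2 \cdot 184^{2}} - \frac{21630}{-42415} = \frac{19309}{- \frac{43}{220} + 2 \cdot 33856} - - \frac{4326}{8483} = \frac{19309}{- \frac{43}{220} + 67712} + \frac{4326}{8483} = \frac{19309}{\frac{14896597}{220}} + \frac{4326}{8483} = 19309 \cdot \frac{220}{14896597} + \frac{4326}{8483} = \frac{4247980}{14896597} + \frac{4326}{8483} = \frac{100478292962}{126367832351} \approx 0.79513$)
$- E = \left(-1\right) \frac{100478292962}{126367832351} = - \frac{100478292962}{126367832351}$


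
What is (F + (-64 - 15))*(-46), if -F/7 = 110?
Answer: 39054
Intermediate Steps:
F = -770 (F = -7*110 = -770)
(F + (-64 - 15))*(-46) = (-770 + (-64 - 15))*(-46) = (-770 - 79)*(-46) = -849*(-46) = 39054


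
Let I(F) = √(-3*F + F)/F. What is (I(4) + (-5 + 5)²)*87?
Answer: 87*I*√2/2 ≈ 61.518*I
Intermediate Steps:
I(F) = √2*√(-F)/F (I(F) = √(-2*F)/F = (√2*√(-F))/F = √2*√(-F)/F)
(I(4) + (-5 + 5)²)*87 = (-√2/√(-1*4) + (-5 + 5)²)*87 = (-√2/√(-4) + 0²)*87 = (-√2*(-I/2) + 0)*87 = (I*√2/2 + 0)*87 = (I*√2/2)*87 = 87*I*√2/2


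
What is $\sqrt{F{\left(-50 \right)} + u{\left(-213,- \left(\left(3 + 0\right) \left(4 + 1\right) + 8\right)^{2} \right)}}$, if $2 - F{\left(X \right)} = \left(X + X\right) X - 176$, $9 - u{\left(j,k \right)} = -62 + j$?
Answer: $i \sqrt{4538} \approx 67.365 i$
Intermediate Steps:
$u{\left(j,k \right)} = 71 - j$ ($u{\left(j,k \right)} = 9 - \left(-62 + j\right) = 71 - j$)
$F{\left(X \right)} = 178 - 2 X^{2}$ ($F{\left(X \right)} = 2 - \left(\left(X + X\right) X - 176\right) = 2 - \left(2 X X - 176\right) = 2 - \left(2 X^{2} - 176\right) = 2 - \left(-176 + 2 X^{2}\right) = 178 - 2 X^{2}$)
$\sqrt{F{\left(-50 \right)} + u{\left(-213,- \left(\left(3 + 0\right) \left(4 + 1\right) + 8\right)^{2} \right)}} = \sqrt{\left(178 - 2 \left(-50\right)^{2}\right) + \left(71 - -213\right)} = \sqrt{\left(178 - 5000\right) + \left(71 + 213\right)} = \sqrt{\left(178 - 5000\right) + 284} = \sqrt{-4822 + 284} = \sqrt{-4538} = i \sqrt{4538}$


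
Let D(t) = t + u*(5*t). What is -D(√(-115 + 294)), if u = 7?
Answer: -36*√179 ≈ -481.65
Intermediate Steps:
D(t) = 36*t (D(t) = t + 7*(5*t) = t + 35*t = 36*t)
-D(√(-115 + 294)) = -36*√(-115 + 294) = -36*√179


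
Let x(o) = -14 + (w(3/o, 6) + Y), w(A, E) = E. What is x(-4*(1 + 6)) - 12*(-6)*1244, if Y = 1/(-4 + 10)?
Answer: 537361/6 ≈ 89560.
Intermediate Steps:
Y = 1/6 ≈ 0.16667
x(o) = -47/6 (x(o) = -14 + (6 + 1/6) = -14 + 37/6 = -47/6)
x(-4*(1 + 6)) - 12*(-6)*1244 = -47/6 - 12*(-6)*1244 = -47/6 + 72*1244 = -47/6 + 89568 = 537361/6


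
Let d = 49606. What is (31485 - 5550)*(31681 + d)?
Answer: 2108178345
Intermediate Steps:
(31485 - 5550)*(31681 + d) = (31485 - 5550)*(31681 + 49606) = 25935*81287 = 2108178345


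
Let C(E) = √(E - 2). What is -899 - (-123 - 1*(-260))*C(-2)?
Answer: -899 - 274*I ≈ -899.0 - 274.0*I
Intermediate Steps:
C(E) = √(-2 + E)
-899 - (-123 - 1*(-260))*C(-2) = -899 - (-123 - 1*(-260))*√(-2 - 2) = -899 - (-123 + 260)*√(-4) = -899 - 137*2*I = -899 - 274*I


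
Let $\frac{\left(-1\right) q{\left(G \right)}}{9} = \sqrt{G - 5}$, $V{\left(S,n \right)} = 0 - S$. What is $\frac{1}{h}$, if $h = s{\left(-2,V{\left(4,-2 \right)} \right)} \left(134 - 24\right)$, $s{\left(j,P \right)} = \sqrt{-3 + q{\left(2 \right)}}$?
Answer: $\frac{\sqrt{3}}{330 \sqrt{-1 - 3 i \sqrt{3}}} \approx 0.001453 + 0.0017593 i$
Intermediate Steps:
$V{\left(S,n \right)} = - S$
$q{\left(G \right)} = - 9 \sqrt{-5 + G}$ ($q{\left(G \right)} = - 9 \sqrt{G - 5} = - 9 \sqrt{-5 + G}$)
$s{\left(j,P \right)} = \sqrt{-3 - 9 i \sqrt{3}}$ ($s{\left(j,P \right)} = \sqrt{-3 - 9 \sqrt{-5 + 2}} = \sqrt{-3 - 9 \sqrt{-3}} = \sqrt{-3 - 9 i \sqrt{3}}$)
$h = 110 \sqrt{-3 - 9 i \sqrt{3}}$ ($h = \sqrt{-3 - 9 i \sqrt{3}} \left(134 - 24\right) = \sqrt{-3 - 9 i \sqrt{3}} \cdot 110 = 110 \sqrt{-3 - 9 i \sqrt{3}} \approx 279.09 - 337.92 i$)
$\frac{1}{h} = \frac{1}{110 \sqrt{-3 - 9 i \sqrt{3}}}$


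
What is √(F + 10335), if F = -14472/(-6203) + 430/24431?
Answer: √237407972159894083361/151545493 ≈ 101.67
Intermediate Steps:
F = 356232722/151545493 (F = -14472*(-1/6203) + 430*(1/24431) = 14472/6203 + 430/24431 = 356232722/151545493 ≈ 2.3507)
√(F + 10335) = √(356232722/151545493 + 10335) = √(1566578902877/151545493) = √237407972159894083361/151545493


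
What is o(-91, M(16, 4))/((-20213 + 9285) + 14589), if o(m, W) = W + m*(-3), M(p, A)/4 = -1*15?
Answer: 213/3661 ≈ 0.058181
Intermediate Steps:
M(p, A) = -60 (M(p, A) = 4*(-1*15) = 4*(-15) = -60)
o(m, W) = W - 3*m
o(-91, M(16, 4))/((-20213 + 9285) + 14589) = (-60 - 3*(-91))/((-20213 + 9285) + 14589) = (-60 + 273)/(-10928 + 14589) = 213/3661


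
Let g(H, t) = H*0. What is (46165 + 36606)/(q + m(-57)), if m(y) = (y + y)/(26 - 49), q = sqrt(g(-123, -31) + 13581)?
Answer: -72341854/2390451 + 43785859*sqrt(1509)/2390451 ≈ 681.28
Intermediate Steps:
g(H, t) = 0
q = 3*sqrt(1509) (q = sqrt(0 + 13581) = sqrt(13581) = 3*sqrt(1509) ≈ 116.54)
m(y) = -2*y/23 (m(y) = (2*y)/(-23) = (2*y)*(-1/23) = -2*y/23)
(46165 + 36606)/(q + m(-57)) = (46165 + 36606)/(3*sqrt(1509) - 2/23*(-57)) = 82771/(3*sqrt(1509) + 114/23) = 82771/(114/23 + 3*sqrt(1509))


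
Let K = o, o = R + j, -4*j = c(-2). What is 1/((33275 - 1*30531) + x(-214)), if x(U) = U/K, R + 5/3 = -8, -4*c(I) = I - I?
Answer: 29/80218 ≈ 0.00036151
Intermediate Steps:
c(I) = 0 (c(I) = -(I - I)/4 = -¼*0 = 0)
R = -29/3 (R = -5/3 - 8 = -29/3 ≈ -9.6667)
j = 0 (j = -¼*0 = 0)
o = -29/3 (o = -29/3 + 0 = -29/3 ≈ -9.6667)
K = -29/3 ≈ -9.6667
x(U) = -3*U/29 (x(U) = U/(-29/3) = U*(-3/29) = -3*U/29)
1/((33275 - 1*30531) + x(-214)) = 1/((33275 - 1*30531) - 3/29*(-214)) = 1/((33275 - 30531) + 642/29) = 1/(2744 + 642/29) = 1/(80218/29) = 29/80218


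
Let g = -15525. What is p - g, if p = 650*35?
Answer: 38275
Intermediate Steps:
p = 22750
p - g = 22750 - 1*(-15525) = 22750 + 15525 = 38275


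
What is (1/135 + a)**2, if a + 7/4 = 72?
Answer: 1439367721/291600 ≈ 4936.1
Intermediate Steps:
a = 281/4 (a = -7/4 + 72 = 281/4 ≈ 70.250)
(1/135 + a)**2 = (1/135 + 281/4)**2 = (37939/540)**2 = 1439367721/291600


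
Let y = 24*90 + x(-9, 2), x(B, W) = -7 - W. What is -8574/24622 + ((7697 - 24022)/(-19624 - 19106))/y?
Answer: -71388280987/205121523906 ≈ -0.34803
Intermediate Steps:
y = 2151 (y = 24*90 + (-7 - 1*2) = 2160 + (-7 - 2) = 2160 - 9 = 2151)
-8574/24622 + ((7697 - 24022)/(-19624 - 19106))/y = -8574/24622 + ((7697 - 24022)/(-19624 - 19106))/2151 = -8574*1/24622 - 16325/(-38730)*(1/2151) = -4287/12311 - 16325*(-1/38730)*(1/2151) = -4287/12311 + (3265/7746)*(1/2151) = -4287/12311 + 3265/16661646 = -71388280987/205121523906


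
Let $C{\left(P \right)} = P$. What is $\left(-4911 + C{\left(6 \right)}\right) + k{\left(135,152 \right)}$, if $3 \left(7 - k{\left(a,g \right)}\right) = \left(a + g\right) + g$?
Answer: $- \frac{15133}{3} \approx -5044.3$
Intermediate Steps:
$k{\left(a,g \right)} = 7 - \frac{2 g}{3} - \frac{a}{3}$ ($k{\left(a,g \right)} = 7 - \frac{\left(a + g\right) + g}{3} = 7 - \frac{a + 2 g}{3} = 7 - \left(\frac{a}{3} + \frac{2 g}{3}\right) = 7 - \frac{2 g}{3} - \frac{a}{3}$)
$\left(-4911 + C{\left(6 \right)}\right) + k{\left(135,152 \right)} = \left(-4911 + 6\right) - \frac{418}{3} = -4905 - \frac{418}{3} = - \frac{15133}{3}$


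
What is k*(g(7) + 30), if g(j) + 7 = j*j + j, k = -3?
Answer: -237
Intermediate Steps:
g(j) = -7 + j + j² (g(j) = -7 + (j*j + j) = -7 + (j² + j) = -7 + (j + j²) = -7 + j + j²)
k*(g(7) + 30) = -3*((-7 + 7 + 7²) + 30) = -3*((-7 + 7 + 49) + 30) = -3*(49 + 30) = -3*79 = -237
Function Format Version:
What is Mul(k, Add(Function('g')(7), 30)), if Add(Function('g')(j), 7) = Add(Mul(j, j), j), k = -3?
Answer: -237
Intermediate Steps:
Function('g')(j) = Add(-7, j, Pow(j, 2)) (Function('g')(j) = Add(-7, Add(Mul(j, j), j)) = Add(-7, Add(Pow(j, 2), j)) = Add(-7, Add(j, Pow(j, 2))) = Add(-7, j, Pow(j, 2)))
Mul(k, Add(Function('g')(7), 30)) = Mul(-3, Add(Add(-7, 7, Pow(7, 2)), 30)) = Mul(-3, Add(Add(-7, 7, 49), 30)) = Mul(-3, Add(49, 30)) = Mul(-3, 79) = -237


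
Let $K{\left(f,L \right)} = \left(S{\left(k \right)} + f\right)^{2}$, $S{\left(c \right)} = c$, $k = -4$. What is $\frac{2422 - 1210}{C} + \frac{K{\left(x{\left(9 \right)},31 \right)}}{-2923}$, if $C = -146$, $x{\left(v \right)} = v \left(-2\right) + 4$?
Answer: $- \frac{1794990}{213379} \approx -8.4122$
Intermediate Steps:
$x{\left(v \right)} = 4 - 2 v$ ($x{\left(v \right)} = - 2 v + 4 = 4 - 2 v$)
$K{\left(f,L \right)} = \left(-4 + f\right)^{2}$
$\frac{2422 - 1210}{C} + \frac{K{\left(x{\left(9 \right)},31 \right)}}{-2923} = \frac{2422 - 1210}{-146} + \frac{\left(-4 + \left(4 - 18\right)\right)^{2}}{-2923} = \left(2422 - 1210\right) \left(- \frac{1}{146}\right) + \left(-4 + \left(4 - 18\right)\right)^{2} \left(- \frac{1}{2923}\right) = 1212 \left(- \frac{1}{146}\right) + \left(-4 - 14\right)^{2} \left(- \frac{1}{2923}\right) = - \frac{606}{73} + \left(-18\right)^{2} \left(- \frac{1}{2923}\right) = - \frac{606}{73} + 324 \left(- \frac{1}{2923}\right) = - \frac{606}{73} - \frac{324}{2923} = - \frac{1794990}{213379}$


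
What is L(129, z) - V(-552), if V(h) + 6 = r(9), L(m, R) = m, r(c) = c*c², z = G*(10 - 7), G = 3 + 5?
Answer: -594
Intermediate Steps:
G = 8
z = 24 (z = 8*(10 - 7) = 8*3 = 24)
r(c) = c³
V(h) = 723 (V(h) = -6 + 9³ = -6 + 729 = 723)
L(129, z) - V(-552) = 129 - 1*723 = 129 - 723 = -594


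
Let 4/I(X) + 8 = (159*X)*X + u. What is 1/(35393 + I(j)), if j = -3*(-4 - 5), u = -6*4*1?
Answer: 115879/4101305451 ≈ 2.8254e-5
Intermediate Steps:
u = -24 (u = -24*1 = -24)
j = 27 (j = -3*(-9) = 27)
I(X) = 4/(-32 + 159*X**2) (I(X) = 4/(-8 + ((159*X)*X - 24)) = 4/(-8 + (159*X**2 - 24)) = 4/(-8 + (-24 + 159*X**2)) = 4/(-32 + 159*X**2))
1/(35393 + I(j)) = 1/(35393 + 4/(-32 + 159*27**2)) = 1/(35393 + 4/(-32 + 159*729)) = 1/(35393 + 4/(-32 + 115911)) = 1/(35393 + 4/115879) = 1/(4101305451/115879) = 115879/4101305451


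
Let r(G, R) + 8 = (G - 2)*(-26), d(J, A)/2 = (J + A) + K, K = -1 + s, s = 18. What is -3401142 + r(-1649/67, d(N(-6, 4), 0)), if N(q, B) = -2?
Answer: -227830692/67 ≈ -3.4005e+6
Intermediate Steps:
K = 17 (K = -1 + 18 = 17)
d(J, A) = 34 + 2*A + 2*J (d(J, A) = 2*((J + A) + 17) = 2*((A + J) + 17) = 2*(17 + A + J) = 34 + 2*A + 2*J)
r(G, R) = 44 - 26*G (r(G, R) = -8 + (G - 2)*(-26) = -8 + (-2 + G)*(-26) = -8 + (52 - 26*G) = 44 - 26*G)
-3401142 + r(-1649/67, d(N(-6, 4), 0)) = -3401142 + (44 - (-42874)/67) = -3401142 + (44 - 26*(-1649/67)) = -3401142 + (44 + 42874/67) = -3401142 + 45822/67 = -227830692/67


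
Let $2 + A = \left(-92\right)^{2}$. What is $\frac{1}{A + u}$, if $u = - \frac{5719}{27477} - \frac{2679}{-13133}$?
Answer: $\frac{8391987}{71012959186} \approx 0.00011818$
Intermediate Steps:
$A = 8462$ ($A = -2 + \left(-92\right)^{2} = -2 + 8464 = 8462$)
$u = - \frac{34808}{8391987}$ ($u = \left(-5719\right) \frac{1}{27477} - - \frac{2679}{13133} = - \frac{133}{639} + \frac{2679}{13133} = - \frac{34808}{8391987} \approx -0.0041478$)
$\frac{1}{A + u} = \frac{1}{8462 - \frac{34808}{8391987}} = \frac{1}{\frac{71012959186}{8391987}} = \frac{8391987}{71012959186}$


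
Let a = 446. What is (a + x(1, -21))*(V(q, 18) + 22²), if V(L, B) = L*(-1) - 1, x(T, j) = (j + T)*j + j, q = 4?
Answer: 404755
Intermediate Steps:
x(T, j) = j + j*(T + j) (x(T, j) = (T + j)*j + j = j*(T + j) + j = j + j*(T + j))
V(L, B) = -1 - L (V(L, B) = -L - 1 = -1 - L)
(a + x(1, -21))*(V(q, 18) + 22²) = (446 - 21*(1 + 1 - 21))*((-1 - 1*4) + 22²) = (446 - 21*(-19))*((-1 - 4) + 484) = (446 + 399)*(-5 + 484) = 845*479 = 404755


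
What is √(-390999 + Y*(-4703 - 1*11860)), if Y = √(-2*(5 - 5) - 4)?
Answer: √(-390999 - 33126*I) ≈ 26.464 - 625.86*I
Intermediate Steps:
Y = 2*I (Y = √(-2*0 - 4) = √(0 - 4) = √(-4) = 2*I ≈ 2.0*I)
√(-390999 + Y*(-4703 - 1*11860)) = √(-390999 + (2*I)*(-4703 - 1*11860)) = √(-390999 + (2*I)*(-4703 - 11860)) = √(-390999 + (2*I)*(-16563)) = √(-390999 - 33126*I)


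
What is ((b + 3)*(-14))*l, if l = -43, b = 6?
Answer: 5418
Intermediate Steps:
((b + 3)*(-14))*l = ((6 + 3)*(-14))*(-43) = (9*(-14))*(-43) = -126*(-43) = 5418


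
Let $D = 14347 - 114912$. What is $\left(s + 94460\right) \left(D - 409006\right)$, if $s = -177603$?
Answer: $42367261653$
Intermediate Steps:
$D = -100565$ ($D = 14347 - 114912 = -100565$)
$\left(s + 94460\right) \left(D - 409006\right) = \left(-177603 + 94460\right) \left(-100565 - 409006\right) = \left(-83143\right) \left(-509571\right) = 42367261653$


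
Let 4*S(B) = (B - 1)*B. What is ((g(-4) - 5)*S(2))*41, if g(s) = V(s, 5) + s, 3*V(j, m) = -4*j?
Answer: -451/6 ≈ -75.167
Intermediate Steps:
S(B) = B*(-1 + B)/4 (S(B) = ((B - 1)*B)/4 = ((-1 + B)*B)/4 = (B*(-1 + B))/4 = B*(-1 + B)/4)
V(j, m) = -4*j/3 (V(j, m) = (-4*j)/3 = -4*j/3)
g(s) = -s/3 (g(s) = -4*s/3 + s = -s/3)
((g(-4) - 5)*S(2))*41 = ((-⅓*(-4) - 5)*((¼)*2*(-1 + 2)))*41 = ((4/3 - 5)*((¼)*2*1))*41 = -11/3*½*41 = -11/6*41 = -451/6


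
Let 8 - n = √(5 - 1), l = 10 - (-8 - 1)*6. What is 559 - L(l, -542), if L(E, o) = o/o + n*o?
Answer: 3810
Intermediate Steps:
l = 64 (l = 10 - (-9)*6 = 10 - 1*(-54) = 10 + 54 = 64)
n = 6 (n = 8 - √(5 - 1) = 8 - √4 = 8 - 1*2 = 8 - 2 = 6)
L(E, o) = 1 + 6*o (L(E, o) = o/o + 6*o = 1 + 6*o)
559 - L(l, -542) = 559 - (1 + 6*(-542)) = 559 - (1 - 3252) = 559 - 1*(-3251) = 559 + 3251 = 3810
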